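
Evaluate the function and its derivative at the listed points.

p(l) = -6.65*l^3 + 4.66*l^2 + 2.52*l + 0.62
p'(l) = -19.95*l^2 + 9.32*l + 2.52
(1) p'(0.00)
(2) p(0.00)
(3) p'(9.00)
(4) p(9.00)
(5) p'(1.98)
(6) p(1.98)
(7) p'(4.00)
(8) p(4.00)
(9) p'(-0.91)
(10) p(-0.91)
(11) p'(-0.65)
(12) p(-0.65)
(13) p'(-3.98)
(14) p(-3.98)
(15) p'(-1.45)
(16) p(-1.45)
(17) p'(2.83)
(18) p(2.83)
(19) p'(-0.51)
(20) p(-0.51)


(1) = 2.52
(2) = 0.62
(3) = -1529.55
(4) = -4447.09
(5) = -57.24
(6) = -27.74
(7) = -279.40
(8) = -340.34
(9) = -22.48
(10) = 7.20
(11) = -11.97
(12) = 2.78
(13) = -350.59
(14) = 483.65
(15) = -52.94
(16) = 27.04
(17) = -130.88
(18) = -105.65
(19) = -7.42
(20) = 1.43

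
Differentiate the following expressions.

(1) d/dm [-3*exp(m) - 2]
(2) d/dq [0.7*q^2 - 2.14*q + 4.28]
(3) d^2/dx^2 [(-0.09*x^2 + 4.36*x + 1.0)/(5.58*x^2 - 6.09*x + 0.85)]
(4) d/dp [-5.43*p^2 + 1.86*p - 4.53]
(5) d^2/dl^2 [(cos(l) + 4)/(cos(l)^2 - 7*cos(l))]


(1) = -3*exp(m)
(2) = 1.4*q - 2.14
(3) = (265.392612*x^3 + 189.37962*x^2 - 327.97008*x + 109.69923)/(173.741112*x^6 - 568.862028*x^5 + 700.252614*x^4 - 399.175749*x^3 + 106.669305*x^2 - 13.200075*x + 0.614125)
(4) = 1.86 - 10.86*p
(5) = (-23*sin(l)^4/cos(l)^3 + sin(l)^2 + 85 - 218/cos(l) - 168/cos(l)^2 + 415/cos(l)^3)/(cos(l) - 7)^3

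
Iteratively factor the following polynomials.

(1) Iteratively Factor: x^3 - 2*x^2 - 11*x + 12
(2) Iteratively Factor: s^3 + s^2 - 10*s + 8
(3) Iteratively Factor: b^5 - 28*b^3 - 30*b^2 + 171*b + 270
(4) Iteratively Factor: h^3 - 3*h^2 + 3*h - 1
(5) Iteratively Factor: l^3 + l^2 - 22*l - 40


(1) = (x - 4)*(x^2 + 2*x - 3) = (x - 4)*(x + 3)*(x - 1)
(2) = (s - 1)*(s^2 + 2*s - 8) = (s - 2)*(s - 1)*(s + 4)
(3) = (b + 3)*(b^4 - 3*b^3 - 19*b^2 + 27*b + 90) = (b - 5)*(b + 3)*(b^3 + 2*b^2 - 9*b - 18) = (b - 5)*(b + 3)^2*(b^2 - b - 6) = (b - 5)*(b - 3)*(b + 3)^2*(b + 2)
(4) = (h - 1)*(h^2 - 2*h + 1) = (h - 1)^2*(h - 1)
(5) = (l + 4)*(l^2 - 3*l - 10) = (l - 5)*(l + 4)*(l + 2)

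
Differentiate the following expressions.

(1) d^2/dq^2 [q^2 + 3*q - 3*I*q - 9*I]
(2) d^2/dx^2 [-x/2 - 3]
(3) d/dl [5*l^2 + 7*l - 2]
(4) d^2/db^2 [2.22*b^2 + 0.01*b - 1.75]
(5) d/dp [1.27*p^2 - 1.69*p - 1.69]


(1) = 2
(2) = 0
(3) = 10*l + 7
(4) = 4.44000000000000
(5) = 2.54*p - 1.69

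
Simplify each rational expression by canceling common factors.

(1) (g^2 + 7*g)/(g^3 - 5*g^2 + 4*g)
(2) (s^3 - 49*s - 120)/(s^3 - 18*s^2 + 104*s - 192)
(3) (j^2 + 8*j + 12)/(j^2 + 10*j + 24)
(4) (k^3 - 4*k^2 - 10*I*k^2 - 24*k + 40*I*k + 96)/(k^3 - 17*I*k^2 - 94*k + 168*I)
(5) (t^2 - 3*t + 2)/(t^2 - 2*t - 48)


(1) = (g + 7)/(g^2 - 5*g + 4)
(2) = (s^2 + 8*s + 15)/(s^2 - 10*s + 24)
(3) = (j + 2)/(j + 4)
(4) = (k - 4)/(k - 7*I)
(5) = (t^2 - 3*t + 2)/(t^2 - 2*t - 48)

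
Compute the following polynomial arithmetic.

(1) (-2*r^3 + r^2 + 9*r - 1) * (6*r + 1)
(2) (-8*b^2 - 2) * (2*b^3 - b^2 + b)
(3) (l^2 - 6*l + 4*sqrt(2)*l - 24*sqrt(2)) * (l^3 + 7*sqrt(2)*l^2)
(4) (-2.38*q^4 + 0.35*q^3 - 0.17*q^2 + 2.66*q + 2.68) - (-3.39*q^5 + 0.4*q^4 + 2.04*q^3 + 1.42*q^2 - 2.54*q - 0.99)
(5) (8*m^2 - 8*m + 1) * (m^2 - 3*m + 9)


(1) = -12*r^4 + 4*r^3 + 55*r^2 + 3*r - 1
(2) = -16*b^5 + 8*b^4 - 12*b^3 + 2*b^2 - 2*b
(3) = l^5 - 6*l^4 + 11*sqrt(2)*l^4 - 66*sqrt(2)*l^3 + 56*l^3 - 336*l^2
(4) = 3.39*q^5 - 2.78*q^4 - 1.69*q^3 - 1.59*q^2 + 5.2*q + 3.67
(5) = 8*m^4 - 32*m^3 + 97*m^2 - 75*m + 9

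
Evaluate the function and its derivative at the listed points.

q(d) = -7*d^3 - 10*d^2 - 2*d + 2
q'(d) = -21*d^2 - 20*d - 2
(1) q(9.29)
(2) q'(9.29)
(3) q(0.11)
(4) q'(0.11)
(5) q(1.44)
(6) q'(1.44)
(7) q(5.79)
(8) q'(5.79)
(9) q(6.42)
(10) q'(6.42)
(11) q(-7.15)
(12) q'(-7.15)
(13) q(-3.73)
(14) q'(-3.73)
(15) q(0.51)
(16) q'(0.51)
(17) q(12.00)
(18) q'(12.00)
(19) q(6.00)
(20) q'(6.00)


(1) = -6491.98
(2) = -2000.19
(3) = 1.65
(4) = -4.45
(5) = -42.52
(6) = -74.35
(7) = -1703.55
(8) = -821.81
(9) = -2275.27
(10) = -995.94
(11) = 2063.76
(12) = -932.57
(13) = 233.60
(14) = -219.57
(15) = -2.55
(16) = -17.66
(17) = -13558.00
(18) = -3266.00
(19) = -1882.00
(20) = -878.00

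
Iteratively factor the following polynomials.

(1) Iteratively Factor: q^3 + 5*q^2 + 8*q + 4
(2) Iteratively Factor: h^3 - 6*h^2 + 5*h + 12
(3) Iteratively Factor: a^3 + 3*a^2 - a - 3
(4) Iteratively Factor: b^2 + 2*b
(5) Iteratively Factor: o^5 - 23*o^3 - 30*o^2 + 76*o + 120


(1) = (q + 2)*(q^2 + 3*q + 2) = (q + 1)*(q + 2)*(q + 2)
(2) = (h - 4)*(h^2 - 2*h - 3) = (h - 4)*(h - 3)*(h + 1)
(3) = (a + 3)*(a^2 - 1) = (a + 1)*(a + 3)*(a - 1)
(4) = (b + 2)*(b)
(5) = (o + 2)*(o^4 - 2*o^3 - 19*o^2 + 8*o + 60) = (o + 2)^2*(o^3 - 4*o^2 - 11*o + 30) = (o - 2)*(o + 2)^2*(o^2 - 2*o - 15) = (o - 5)*(o - 2)*(o + 2)^2*(o + 3)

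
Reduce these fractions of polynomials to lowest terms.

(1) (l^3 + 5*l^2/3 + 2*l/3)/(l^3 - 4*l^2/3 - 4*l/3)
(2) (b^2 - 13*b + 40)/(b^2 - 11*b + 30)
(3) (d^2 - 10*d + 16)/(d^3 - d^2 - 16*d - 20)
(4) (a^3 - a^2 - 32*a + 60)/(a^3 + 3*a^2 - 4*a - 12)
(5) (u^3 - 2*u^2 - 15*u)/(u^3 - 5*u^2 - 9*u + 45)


(1) = (l + 1)/(l - 2)
(2) = (b - 8)/(b - 6)
(3) = (d^2 - 10*d + 16)/(d^3 - d^2 - 16*d - 20)
(4) = (a^2 + a - 30)/(a^2 + 5*a + 6)
(5) = u/(u - 3)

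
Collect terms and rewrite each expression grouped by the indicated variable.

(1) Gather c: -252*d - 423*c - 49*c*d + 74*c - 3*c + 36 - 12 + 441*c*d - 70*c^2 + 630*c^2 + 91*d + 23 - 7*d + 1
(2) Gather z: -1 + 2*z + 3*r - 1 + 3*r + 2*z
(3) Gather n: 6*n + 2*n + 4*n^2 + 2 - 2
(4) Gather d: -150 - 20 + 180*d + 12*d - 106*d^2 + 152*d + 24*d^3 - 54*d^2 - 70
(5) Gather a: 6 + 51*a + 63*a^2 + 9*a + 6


(1) = 560*c^2 + c*(392*d - 352) - 168*d + 48
(2) = 6*r + 4*z - 2
(3) = 4*n^2 + 8*n
(4) = 24*d^3 - 160*d^2 + 344*d - 240
(5) = 63*a^2 + 60*a + 12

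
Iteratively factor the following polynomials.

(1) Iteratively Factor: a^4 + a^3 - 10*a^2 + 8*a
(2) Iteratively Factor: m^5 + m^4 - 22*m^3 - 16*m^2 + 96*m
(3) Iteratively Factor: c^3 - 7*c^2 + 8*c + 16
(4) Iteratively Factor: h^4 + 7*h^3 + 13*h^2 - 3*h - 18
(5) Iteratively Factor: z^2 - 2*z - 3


(1) = (a - 2)*(a^3 + 3*a^2 - 4*a) = (a - 2)*(a - 1)*(a^2 + 4*a) = a*(a - 2)*(a - 1)*(a + 4)
(2) = (m + 4)*(m^4 - 3*m^3 - 10*m^2 + 24*m) = (m - 4)*(m + 4)*(m^3 + m^2 - 6*m) = (m - 4)*(m + 3)*(m + 4)*(m^2 - 2*m) = m*(m - 4)*(m + 3)*(m + 4)*(m - 2)
(3) = (c - 4)*(c^2 - 3*c - 4) = (c - 4)^2*(c + 1)
(4) = (h + 3)*(h^3 + 4*h^2 + h - 6) = (h + 2)*(h + 3)*(h^2 + 2*h - 3) = (h - 1)*(h + 2)*(h + 3)*(h + 3)
(5) = (z + 1)*(z - 3)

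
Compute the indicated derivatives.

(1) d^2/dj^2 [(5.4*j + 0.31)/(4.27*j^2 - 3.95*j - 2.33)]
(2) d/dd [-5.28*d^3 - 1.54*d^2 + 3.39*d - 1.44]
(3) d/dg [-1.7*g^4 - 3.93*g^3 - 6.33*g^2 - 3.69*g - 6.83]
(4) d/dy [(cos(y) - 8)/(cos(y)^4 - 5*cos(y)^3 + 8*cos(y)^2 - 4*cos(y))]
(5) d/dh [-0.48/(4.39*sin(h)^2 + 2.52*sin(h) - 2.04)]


(1) = ((40.0126 - 138.348*j)*(-4.27*j^2 + 3.95*j + 2.33) - (5.4*j + 0.31)*(8.54*j - 3.95)*(17.08*j - 7.9))/(-4.27*j^2 + 3.95*j + 2.33)^3
(2) = -15.84*d^2 - 3.08*d + 3.39
(3) = -6.8*g^3 - 11.79*g^2 - 12.66*g - 3.69
(4) = (3*cos(y)^3 - 36*cos(y)^2 + 56*cos(y) - 16)*sin(y)/((cos(y) - 2)^3*(cos(y) - 1)^2*cos(y)^2)
(5) = (4.2144*sin(h) + 1.2096)*cos(h)/(4.39*sin(h)^2 + 2.52*sin(h) - 2.04)^2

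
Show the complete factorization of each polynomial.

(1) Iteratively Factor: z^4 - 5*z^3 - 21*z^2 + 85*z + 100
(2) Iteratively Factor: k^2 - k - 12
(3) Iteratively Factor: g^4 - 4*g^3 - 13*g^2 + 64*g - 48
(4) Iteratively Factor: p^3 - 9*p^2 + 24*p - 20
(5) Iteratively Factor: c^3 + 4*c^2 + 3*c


(1) = (z + 4)*(z^3 - 9*z^2 + 15*z + 25) = (z - 5)*(z + 4)*(z^2 - 4*z - 5) = (z - 5)*(z + 1)*(z + 4)*(z - 5)
(2) = (k - 4)*(k + 3)
(3) = (g - 3)*(g^3 - g^2 - 16*g + 16) = (g - 3)*(g + 4)*(g^2 - 5*g + 4) = (g - 4)*(g - 3)*(g + 4)*(g - 1)
(4) = (p - 2)*(p^2 - 7*p + 10) = (p - 5)*(p - 2)*(p - 2)
(5) = (c + 3)*(c^2 + c) = (c + 1)*(c + 3)*(c)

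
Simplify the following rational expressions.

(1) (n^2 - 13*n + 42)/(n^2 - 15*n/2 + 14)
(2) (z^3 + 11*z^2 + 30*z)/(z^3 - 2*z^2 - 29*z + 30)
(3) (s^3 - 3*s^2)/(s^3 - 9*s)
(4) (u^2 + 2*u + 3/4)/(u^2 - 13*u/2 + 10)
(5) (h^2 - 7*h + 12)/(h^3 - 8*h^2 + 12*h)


(1) = (2*n^2 - 26*n + 84)/(2*n^2 - 15*n + 28)
(2) = (z^2 + 6*z)/(z^2 - 7*z + 6)
(3) = s/(s + 3)
(4) = (4*u^2 + 8*u + 3)/(4*u^2 - 26*u + 40)
(5) = (h^2 - 7*h + 12)/(h^3 - 8*h^2 + 12*h)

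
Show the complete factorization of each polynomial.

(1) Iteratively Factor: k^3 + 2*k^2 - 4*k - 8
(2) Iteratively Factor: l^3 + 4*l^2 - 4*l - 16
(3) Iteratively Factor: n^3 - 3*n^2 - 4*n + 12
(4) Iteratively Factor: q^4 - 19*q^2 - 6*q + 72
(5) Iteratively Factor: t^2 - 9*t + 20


(1) = (k + 2)*(k^2 - 4) = (k + 2)^2*(k - 2)
(2) = (l + 2)*(l^2 + 2*l - 8) = (l - 2)*(l + 2)*(l + 4)
(3) = (n - 3)*(n^2 - 4) = (n - 3)*(n + 2)*(n - 2)
(4) = (q - 4)*(q^3 + 4*q^2 - 3*q - 18) = (q - 4)*(q + 3)*(q^2 + q - 6) = (q - 4)*(q + 3)^2*(q - 2)
(5) = (t - 4)*(t - 5)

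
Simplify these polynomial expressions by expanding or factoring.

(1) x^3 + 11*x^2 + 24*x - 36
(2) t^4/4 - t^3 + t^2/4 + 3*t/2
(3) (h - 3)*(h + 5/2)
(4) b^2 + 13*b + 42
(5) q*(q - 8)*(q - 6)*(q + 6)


(1) = (x - 1)*(x + 6)^2
(2) = t*(t/4 + 1/4)*(t - 3)*(t - 2)
(3) = h^2 - h/2 - 15/2
(4) = (b + 6)*(b + 7)
(5) = q^4 - 8*q^3 - 36*q^2 + 288*q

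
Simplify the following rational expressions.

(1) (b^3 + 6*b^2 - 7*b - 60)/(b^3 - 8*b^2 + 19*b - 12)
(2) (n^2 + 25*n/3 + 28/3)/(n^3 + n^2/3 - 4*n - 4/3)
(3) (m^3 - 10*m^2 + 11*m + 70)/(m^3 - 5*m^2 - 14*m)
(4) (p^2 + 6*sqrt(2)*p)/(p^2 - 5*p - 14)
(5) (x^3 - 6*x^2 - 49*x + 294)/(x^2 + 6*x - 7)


(1) = (b^2 + 9*b + 20)/(b^2 - 5*b + 4)
(2) = (3*n^2 + 25*n + 28)/(3*n^3 + n^2 - 12*n - 4)
(3) = (m - 5)/m
(4) = (p^2 + 6*sqrt(2)*p)/(p^2 - 5*p - 14)
(5) = (x^2 - 13*x + 42)/(x - 1)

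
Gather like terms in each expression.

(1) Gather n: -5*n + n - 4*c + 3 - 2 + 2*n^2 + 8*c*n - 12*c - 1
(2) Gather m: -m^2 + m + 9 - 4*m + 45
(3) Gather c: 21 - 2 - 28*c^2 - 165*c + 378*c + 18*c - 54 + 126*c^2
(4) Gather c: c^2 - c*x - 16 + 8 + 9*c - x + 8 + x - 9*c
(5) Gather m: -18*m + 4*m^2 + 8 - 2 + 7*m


(1) = -16*c + 2*n^2 + n*(8*c - 4)
(2) = -m^2 - 3*m + 54
(3) = 98*c^2 + 231*c - 35
(4) = c^2 - c*x
(5) = 4*m^2 - 11*m + 6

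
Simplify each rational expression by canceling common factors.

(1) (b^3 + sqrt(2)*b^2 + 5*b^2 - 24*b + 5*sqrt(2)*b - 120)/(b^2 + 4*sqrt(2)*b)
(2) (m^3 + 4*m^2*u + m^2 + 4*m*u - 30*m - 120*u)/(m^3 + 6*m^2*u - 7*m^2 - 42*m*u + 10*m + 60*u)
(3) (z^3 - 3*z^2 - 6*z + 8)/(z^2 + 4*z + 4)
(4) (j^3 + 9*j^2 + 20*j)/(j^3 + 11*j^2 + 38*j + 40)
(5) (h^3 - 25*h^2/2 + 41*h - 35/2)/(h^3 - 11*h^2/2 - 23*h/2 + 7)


(1) = (b^2 + b*(5 - 3*sqrt(2)) - 15*sqrt(2))/b
(2) = (m^2 + 4*m*u + 6*m + 24*u)/(m^2 + 6*m*u - 2*m - 12*u)
(3) = (z^2 - 5*z + 4)/(z + 2)
(4) = j/(j + 2)
(5) = (h - 5)/(h + 2)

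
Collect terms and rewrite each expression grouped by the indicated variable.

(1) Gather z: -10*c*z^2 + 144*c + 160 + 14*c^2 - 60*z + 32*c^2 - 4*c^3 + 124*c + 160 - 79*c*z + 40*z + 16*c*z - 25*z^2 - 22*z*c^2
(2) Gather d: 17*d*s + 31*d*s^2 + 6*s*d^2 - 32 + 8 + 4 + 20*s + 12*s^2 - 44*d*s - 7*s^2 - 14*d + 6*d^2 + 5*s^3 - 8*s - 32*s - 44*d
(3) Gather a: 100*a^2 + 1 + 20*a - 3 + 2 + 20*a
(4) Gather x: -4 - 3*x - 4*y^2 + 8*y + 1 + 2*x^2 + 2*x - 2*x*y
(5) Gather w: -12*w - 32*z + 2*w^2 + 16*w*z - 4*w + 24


(1) = -4*c^3 + 46*c^2 + 268*c + z^2*(-10*c - 25) + z*(-22*c^2 - 63*c - 20) + 320
(2) = d^2*(6*s + 6) + d*(31*s^2 - 27*s - 58) + 5*s^3 + 5*s^2 - 20*s - 20
(3) = 100*a^2 + 40*a
(4) = 2*x^2 + x*(-2*y - 1) - 4*y^2 + 8*y - 3
(5) = 2*w^2 + w*(16*z - 16) - 32*z + 24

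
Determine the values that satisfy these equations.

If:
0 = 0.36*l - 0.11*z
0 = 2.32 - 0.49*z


Then:
l = 1.45
z = 4.73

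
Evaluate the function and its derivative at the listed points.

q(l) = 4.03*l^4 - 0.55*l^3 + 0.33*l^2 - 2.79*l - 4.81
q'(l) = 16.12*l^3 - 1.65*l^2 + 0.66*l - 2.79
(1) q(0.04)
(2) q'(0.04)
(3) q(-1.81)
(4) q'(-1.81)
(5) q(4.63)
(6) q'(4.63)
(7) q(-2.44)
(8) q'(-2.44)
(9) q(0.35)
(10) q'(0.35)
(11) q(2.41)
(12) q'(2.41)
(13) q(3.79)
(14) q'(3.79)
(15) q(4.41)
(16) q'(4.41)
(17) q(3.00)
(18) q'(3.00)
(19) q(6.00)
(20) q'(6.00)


(1) = -4.92
(2) = -2.77
(3) = 47.84
(4) = -104.98
(5) = 1786.71
(6) = 1564.85
(7) = 154.80
(8) = -248.40
(9) = -5.71
(10) = -2.07
(11) = 118.63
(12) = 214.86
(13) = 790.91
(14) = 853.58
(15) = 1466.39
(16) = 1350.58
(17) = 301.37
(18) = 419.58
(19) = 5094.41
(20) = 3423.69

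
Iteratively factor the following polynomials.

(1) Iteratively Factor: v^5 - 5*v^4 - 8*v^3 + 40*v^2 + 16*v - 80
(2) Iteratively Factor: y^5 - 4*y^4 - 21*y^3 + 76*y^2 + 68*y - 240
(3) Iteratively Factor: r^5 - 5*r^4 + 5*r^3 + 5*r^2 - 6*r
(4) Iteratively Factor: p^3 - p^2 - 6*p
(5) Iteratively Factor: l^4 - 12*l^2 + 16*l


(1) = (v - 2)*(v^4 - 3*v^3 - 14*v^2 + 12*v + 40) = (v - 2)*(v + 2)*(v^3 - 5*v^2 - 4*v + 20) = (v - 2)*(v + 2)^2*(v^2 - 7*v + 10) = (v - 5)*(v - 2)*(v + 2)^2*(v - 2)
(2) = (y - 2)*(y^4 - 2*y^3 - 25*y^2 + 26*y + 120) = (y - 2)*(y + 4)*(y^3 - 6*y^2 - y + 30) = (y - 2)*(y + 2)*(y + 4)*(y^2 - 8*y + 15) = (y - 3)*(y - 2)*(y + 2)*(y + 4)*(y - 5)
(3) = (r)*(r^4 - 5*r^3 + 5*r^2 + 5*r - 6) = r*(r - 1)*(r^3 - 4*r^2 + r + 6) = r*(r - 1)*(r + 1)*(r^2 - 5*r + 6) = r*(r - 2)*(r - 1)*(r + 1)*(r - 3)
(4) = (p + 2)*(p^2 - 3*p) = p*(p + 2)*(p - 3)
(5) = (l)*(l^3 - 12*l + 16) = l*(l - 2)*(l^2 + 2*l - 8) = l*(l - 2)*(l + 4)*(l - 2)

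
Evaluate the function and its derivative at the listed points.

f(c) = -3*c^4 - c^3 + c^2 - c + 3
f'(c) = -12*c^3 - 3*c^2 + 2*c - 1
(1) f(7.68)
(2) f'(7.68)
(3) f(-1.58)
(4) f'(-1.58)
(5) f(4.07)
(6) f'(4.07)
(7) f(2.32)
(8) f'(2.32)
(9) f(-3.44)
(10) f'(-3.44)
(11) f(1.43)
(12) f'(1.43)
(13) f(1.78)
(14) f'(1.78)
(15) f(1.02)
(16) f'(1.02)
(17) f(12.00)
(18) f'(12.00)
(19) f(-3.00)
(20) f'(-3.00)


(1) = -10835.45
(2) = -5598.41
(3) = -7.68
(4) = 35.68
(5) = -875.11
(6) = -851.58
(7) = -93.34
(8) = -162.35
(9) = -361.12
(10) = 445.11
(11) = -11.85
(12) = -39.37
(13) = -31.37
(14) = -74.62
(15) = -1.29
(16) = -14.82
(17) = -63801.00
(18) = -21145.00
(19) = -201.00
(20) = 290.00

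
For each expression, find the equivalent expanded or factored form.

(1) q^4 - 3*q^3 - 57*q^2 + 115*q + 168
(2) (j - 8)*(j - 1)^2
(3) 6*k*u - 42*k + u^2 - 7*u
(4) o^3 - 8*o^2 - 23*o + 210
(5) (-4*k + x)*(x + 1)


(1) = (q - 8)*(q - 3)*(q + 1)*(q + 7)
(2) = j^3 - 10*j^2 + 17*j - 8
(3) = (6*k + u)*(u - 7)
(4) = (o - 7)*(o - 6)*(o + 5)
(5) = -4*k*x - 4*k + x^2 + x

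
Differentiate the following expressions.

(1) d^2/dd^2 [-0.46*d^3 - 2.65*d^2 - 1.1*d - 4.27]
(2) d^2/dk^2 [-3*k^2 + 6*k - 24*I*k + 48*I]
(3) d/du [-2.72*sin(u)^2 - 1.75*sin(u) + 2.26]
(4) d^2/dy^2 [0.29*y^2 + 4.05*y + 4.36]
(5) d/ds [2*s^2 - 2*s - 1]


(1) = -2.76*d - 5.3
(2) = -6
(3) = -(5.44*sin(u) + 1.75)*cos(u)
(4) = 0.580000000000000
(5) = 4*s - 2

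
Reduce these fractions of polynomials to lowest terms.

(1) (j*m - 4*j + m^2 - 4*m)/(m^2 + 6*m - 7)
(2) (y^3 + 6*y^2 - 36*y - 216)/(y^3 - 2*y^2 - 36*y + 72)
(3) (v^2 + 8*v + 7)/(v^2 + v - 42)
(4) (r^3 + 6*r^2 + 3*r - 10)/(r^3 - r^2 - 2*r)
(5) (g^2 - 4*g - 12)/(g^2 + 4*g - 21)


(1) = (j*m - 4*j + m^2 - 4*m)/(m^2 + 6*m - 7)
(2) = (y + 6)/(y - 2)
(3) = (v + 1)/(v - 6)
(4) = (r^3 + 6*r^2 + 3*r - 10)/(r^3 - r^2 - 2*r)
(5) = (g^2 - 4*g - 12)/(g^2 + 4*g - 21)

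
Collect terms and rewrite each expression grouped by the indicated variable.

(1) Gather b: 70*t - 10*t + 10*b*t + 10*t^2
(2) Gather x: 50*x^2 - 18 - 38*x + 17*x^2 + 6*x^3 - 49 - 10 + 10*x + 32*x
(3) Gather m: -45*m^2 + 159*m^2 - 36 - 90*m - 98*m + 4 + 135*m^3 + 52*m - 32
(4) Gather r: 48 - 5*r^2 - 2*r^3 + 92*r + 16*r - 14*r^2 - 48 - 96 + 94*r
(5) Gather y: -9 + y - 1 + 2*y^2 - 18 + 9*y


(1) = 10*b*t + 10*t^2 + 60*t
(2) = 6*x^3 + 67*x^2 + 4*x - 77
(3) = 135*m^3 + 114*m^2 - 136*m - 64
(4) = -2*r^3 - 19*r^2 + 202*r - 96
(5) = 2*y^2 + 10*y - 28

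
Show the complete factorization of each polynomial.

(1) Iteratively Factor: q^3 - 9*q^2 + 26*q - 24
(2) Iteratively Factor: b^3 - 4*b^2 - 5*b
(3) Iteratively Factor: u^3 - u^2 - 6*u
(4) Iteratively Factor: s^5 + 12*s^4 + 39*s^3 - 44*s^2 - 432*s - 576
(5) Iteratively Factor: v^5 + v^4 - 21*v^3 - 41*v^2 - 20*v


(1) = (q - 4)*(q^2 - 5*q + 6) = (q - 4)*(q - 3)*(q - 2)
(2) = (b - 5)*(b^2 + b) = b*(b - 5)*(b + 1)
(3) = (u + 2)*(u^2 - 3*u) = (u - 3)*(u + 2)*(u)
(4) = (s + 3)*(s^4 + 9*s^3 + 12*s^2 - 80*s - 192) = (s + 3)*(s + 4)*(s^3 + 5*s^2 - 8*s - 48) = (s - 3)*(s + 3)*(s + 4)*(s^2 + 8*s + 16) = (s - 3)*(s + 3)*(s + 4)^2*(s + 4)
(5) = (v - 5)*(v^4 + 6*v^3 + 9*v^2 + 4*v) = (v - 5)*(v + 4)*(v^3 + 2*v^2 + v) = v*(v - 5)*(v + 4)*(v^2 + 2*v + 1) = v*(v - 5)*(v + 1)*(v + 4)*(v + 1)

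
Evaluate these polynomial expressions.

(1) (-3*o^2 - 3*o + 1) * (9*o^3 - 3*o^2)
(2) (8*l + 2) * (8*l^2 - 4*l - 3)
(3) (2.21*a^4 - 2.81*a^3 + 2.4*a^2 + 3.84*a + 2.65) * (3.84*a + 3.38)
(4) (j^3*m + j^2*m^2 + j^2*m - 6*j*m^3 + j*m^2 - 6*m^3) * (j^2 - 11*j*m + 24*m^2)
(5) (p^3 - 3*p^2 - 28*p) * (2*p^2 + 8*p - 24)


(1) = -27*o^5 - 18*o^4 + 18*o^3 - 3*o^2
(2) = 64*l^3 - 16*l^2 - 32*l - 6
(3) = 8.4864*a^5 - 3.3206*a^4 - 0.2818*a^3 + 22.8576*a^2 + 23.1552*a + 8.957
(4) = j^5*m - 10*j^4*m^2 + j^4*m + 7*j^3*m^3 - 10*j^3*m^2 + 90*j^2*m^4 + 7*j^2*m^3 - 144*j*m^5 + 90*j*m^4 - 144*m^5
(5) = 2*p^5 + 2*p^4 - 104*p^3 - 152*p^2 + 672*p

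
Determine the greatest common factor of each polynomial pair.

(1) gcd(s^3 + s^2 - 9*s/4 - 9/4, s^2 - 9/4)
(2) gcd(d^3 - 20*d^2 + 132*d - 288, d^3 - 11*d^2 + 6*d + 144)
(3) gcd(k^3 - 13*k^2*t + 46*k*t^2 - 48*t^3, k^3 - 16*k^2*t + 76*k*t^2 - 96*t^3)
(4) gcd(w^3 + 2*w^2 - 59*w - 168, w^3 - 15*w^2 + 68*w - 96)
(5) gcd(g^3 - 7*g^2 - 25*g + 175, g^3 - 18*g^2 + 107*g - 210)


(1) = gcd((s - 3/2)*(s + 1)*(s + 3/2), (s - 3/2)*(s + 3/2)) = s^2 - 9/4
(2) = d^2 - 14*d + 48
(3) = k^2 - 10*k*t + 16*t^2
(4) = w - 8
(5) = gcd((g - 7)*(g - 5)*(g + 5), (g - 7)*(g - 6)*(g - 5)) = g^2 - 12*g + 35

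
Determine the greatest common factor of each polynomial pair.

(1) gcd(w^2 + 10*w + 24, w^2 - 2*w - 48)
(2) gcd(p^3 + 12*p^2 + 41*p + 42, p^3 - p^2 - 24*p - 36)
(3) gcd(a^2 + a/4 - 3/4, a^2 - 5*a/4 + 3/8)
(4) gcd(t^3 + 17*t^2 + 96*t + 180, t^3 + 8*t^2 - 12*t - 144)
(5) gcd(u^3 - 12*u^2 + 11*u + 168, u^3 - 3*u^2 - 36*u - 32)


(1) = w + 6
(2) = gcd((p + 2)*(p + 3)*(p + 7), (p - 6)*(p + 2)*(p + 3)) = p^2 + 5*p + 6
(3) = gcd((a - 3/4)*(a + 1), (a - 3/4)*(a - 1/2)) = a - 3/4
(4) = gcd((t + 5)*(t + 6)^2, (t - 4)*(t + 6)^2) = t^2 + 12*t + 36
(5) = u - 8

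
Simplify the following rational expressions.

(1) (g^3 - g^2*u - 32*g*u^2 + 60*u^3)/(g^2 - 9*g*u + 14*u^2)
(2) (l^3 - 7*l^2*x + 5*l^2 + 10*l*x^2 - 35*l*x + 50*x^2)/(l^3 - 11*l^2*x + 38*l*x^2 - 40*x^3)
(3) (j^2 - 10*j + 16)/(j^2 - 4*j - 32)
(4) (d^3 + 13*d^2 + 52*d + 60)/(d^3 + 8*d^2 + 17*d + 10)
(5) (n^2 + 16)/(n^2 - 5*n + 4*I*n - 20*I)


(1) = (-g^2 - g*u + 30*u^2)/(-g + 7*u)
(2) = (-l - 5)/(-l + 4*x)
(3) = (j - 2)/(j + 4)
(4) = (d + 6)/(d + 1)
(5) = (n - 4*I)/(n - 5)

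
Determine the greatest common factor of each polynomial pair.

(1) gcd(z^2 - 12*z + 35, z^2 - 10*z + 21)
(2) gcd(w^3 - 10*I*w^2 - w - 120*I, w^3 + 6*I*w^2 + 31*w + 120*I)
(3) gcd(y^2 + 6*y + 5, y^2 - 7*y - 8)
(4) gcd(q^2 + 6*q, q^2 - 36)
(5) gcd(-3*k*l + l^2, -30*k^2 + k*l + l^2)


(1) = gcd((z - 7)*(z - 5), (z - 7)*(z - 3)) = z - 7
(2) = gcd((w - 8*I)*(w - 5*I)*(w + 3*I), (w - 5*I)*(w + 3*I)*(w + 8*I)) = w^2 - 2*I*w + 15
(3) = gcd((y + 1)*(y + 5), (y - 8)*(y + 1)) = y + 1
(4) = gcd(q*(q + 6), (q - 6)*(q + 6)) = q + 6
(5) = 1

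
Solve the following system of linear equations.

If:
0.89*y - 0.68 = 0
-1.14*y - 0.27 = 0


Then:
No Solution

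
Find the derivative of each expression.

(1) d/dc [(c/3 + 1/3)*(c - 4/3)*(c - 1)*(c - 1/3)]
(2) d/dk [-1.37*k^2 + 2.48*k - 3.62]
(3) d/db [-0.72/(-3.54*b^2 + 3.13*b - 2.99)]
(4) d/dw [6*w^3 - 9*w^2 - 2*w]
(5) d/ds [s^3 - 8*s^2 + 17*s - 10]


(1) = 4*c^3/3 - 5*c^2/3 - 10*c/27 + 5/9
(2) = 2.48 - 2.74*k
(3) = (2.2536 - 5.0976*b)/(3.54*b^2 - 3.13*b + 2.99)^2
(4) = 18*w^2 - 18*w - 2
(5) = 3*s^2 - 16*s + 17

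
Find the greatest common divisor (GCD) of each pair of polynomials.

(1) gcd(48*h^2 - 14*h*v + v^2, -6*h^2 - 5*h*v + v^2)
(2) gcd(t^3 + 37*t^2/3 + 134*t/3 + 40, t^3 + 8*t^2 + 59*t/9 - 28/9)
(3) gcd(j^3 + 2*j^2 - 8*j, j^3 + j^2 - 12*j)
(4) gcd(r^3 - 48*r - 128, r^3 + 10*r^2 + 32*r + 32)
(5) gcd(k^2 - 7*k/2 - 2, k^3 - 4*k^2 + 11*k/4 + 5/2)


(1) = -6*h + v
(2) = t + 4/3
(3) = j^2 + 4*j
(4) = r^2 + 8*r + 16
(5) = k + 1/2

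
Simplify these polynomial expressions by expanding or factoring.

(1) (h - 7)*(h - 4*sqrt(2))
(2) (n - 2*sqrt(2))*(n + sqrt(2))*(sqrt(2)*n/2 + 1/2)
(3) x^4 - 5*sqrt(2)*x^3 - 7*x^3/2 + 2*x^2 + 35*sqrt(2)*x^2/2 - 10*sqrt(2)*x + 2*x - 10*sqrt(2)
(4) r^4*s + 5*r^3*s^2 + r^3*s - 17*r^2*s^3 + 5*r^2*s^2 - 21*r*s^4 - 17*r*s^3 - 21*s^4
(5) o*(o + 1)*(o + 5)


(1) = h^2 - 7*h - 4*sqrt(2)*h + 28*sqrt(2)
(2) = sqrt(2)*n^3/2 - n^2/2 - 5*sqrt(2)*n/2 - 2
(3) = (x - 2)^2*(x + 1/2)*(x - 5*sqrt(2))
(4) = (r - 3*s)*(r + s)*(r + 7*s)*(r*s + s)
(5) = o^3 + 6*o^2 + 5*o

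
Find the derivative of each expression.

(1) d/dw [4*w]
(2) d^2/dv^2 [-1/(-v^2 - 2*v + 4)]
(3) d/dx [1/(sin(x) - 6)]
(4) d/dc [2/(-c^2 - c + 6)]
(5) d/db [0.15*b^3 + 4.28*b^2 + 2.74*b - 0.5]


(1) = 4
(2) = 2*(-v^2 - 2*v + 4*(v + 1)^2 + 4)/(v^2 + 2*v - 4)^3
(3) = -cos(x)/(sin(x) - 6)^2
(4) = 2*(2*c + 1)/(c^2 + c - 6)^2
(5) = 0.45*b^2 + 8.56*b + 2.74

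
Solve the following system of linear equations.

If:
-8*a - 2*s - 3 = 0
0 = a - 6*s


Then:
a = -9/25
s = -3/50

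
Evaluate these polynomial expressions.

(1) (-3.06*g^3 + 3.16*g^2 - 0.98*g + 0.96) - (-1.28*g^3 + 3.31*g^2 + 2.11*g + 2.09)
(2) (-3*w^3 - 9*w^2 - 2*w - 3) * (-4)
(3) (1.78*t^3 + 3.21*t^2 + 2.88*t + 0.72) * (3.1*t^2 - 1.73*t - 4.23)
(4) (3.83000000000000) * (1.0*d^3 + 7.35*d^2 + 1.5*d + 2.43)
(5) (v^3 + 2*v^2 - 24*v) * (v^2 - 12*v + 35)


(1) = -1.78*g^3 - 0.15*g^2 - 3.09*g - 1.13
(2) = 12*w^3 + 36*w^2 + 8*w + 12
(3) = 5.518*t^5 + 6.8716*t^4 - 4.1547*t^3 - 16.3287*t^2 - 13.428*t - 3.0456
(4) = 3.83*d^3 + 28.1505*d^2 + 5.745*d + 9.3069
(5) = v^5 - 10*v^4 - 13*v^3 + 358*v^2 - 840*v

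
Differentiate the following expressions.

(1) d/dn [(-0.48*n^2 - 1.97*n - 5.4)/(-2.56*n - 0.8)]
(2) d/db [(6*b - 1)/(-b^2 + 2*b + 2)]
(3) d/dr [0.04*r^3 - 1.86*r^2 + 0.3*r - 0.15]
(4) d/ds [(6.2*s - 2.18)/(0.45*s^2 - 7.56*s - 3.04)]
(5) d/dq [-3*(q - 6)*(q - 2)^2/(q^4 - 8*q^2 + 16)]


(1) = (1.2288*n^2 + 0.768*n - 12.248)/(6.5536*n^2 + 4.096*n + 0.64)
(2) = 2*(3*b^2 - b + 7)/(b^4 - 4*b^3 + 8*b + 4)
(3) = 0.12*r^2 - 3.72*r + 0.3
(4) = (-2.79*s^2 + 1.962*s - 35.3288)/(0.2025*s^4 - 6.804*s^3 + 54.4176*s^2 + 45.9648*s + 9.2416)
(5) = 3*(q - 14)/(q^3 + 6*q^2 + 12*q + 8)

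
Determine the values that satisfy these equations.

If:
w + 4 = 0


Then:
w = -4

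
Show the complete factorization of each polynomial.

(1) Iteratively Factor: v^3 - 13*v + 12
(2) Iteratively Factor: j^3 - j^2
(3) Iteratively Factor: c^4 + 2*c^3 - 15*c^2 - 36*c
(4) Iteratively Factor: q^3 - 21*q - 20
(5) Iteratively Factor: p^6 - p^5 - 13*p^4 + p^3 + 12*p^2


(1) = (v - 1)*(v^2 + v - 12) = (v - 1)*(v + 4)*(v - 3)
(2) = (j - 1)*(j^2) = j*(j - 1)*(j)
(3) = (c)*(c^3 + 2*c^2 - 15*c - 36) = c*(c - 4)*(c^2 + 6*c + 9) = c*(c - 4)*(c + 3)*(c + 3)
(4) = (q + 1)*(q^2 - q - 20) = (q - 5)*(q + 1)*(q + 4)
(5) = (p + 3)*(p^5 - 4*p^4 - p^3 + 4*p^2) = (p - 4)*(p + 3)*(p^4 - p^2) = (p - 4)*(p - 1)*(p + 3)*(p^3 + p^2) = p*(p - 4)*(p - 1)*(p + 3)*(p^2 + p) = p^2*(p - 4)*(p - 1)*(p + 3)*(p + 1)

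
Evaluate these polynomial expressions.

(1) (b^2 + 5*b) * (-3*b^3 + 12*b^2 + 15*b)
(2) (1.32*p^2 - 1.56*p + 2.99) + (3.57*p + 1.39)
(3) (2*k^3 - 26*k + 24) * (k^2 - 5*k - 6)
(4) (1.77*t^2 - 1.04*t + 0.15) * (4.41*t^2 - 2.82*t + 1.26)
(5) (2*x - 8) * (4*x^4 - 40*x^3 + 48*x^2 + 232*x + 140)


(1) = -3*b^5 - 3*b^4 + 75*b^3 + 75*b^2
(2) = 1.32*p^2 + 2.01*p + 4.38
(3) = 2*k^5 - 10*k^4 - 38*k^3 + 154*k^2 + 36*k - 144
(4) = 7.8057*t^4 - 9.5778*t^3 + 5.8245*t^2 - 1.7334*t + 0.189
(5) = 8*x^5 - 112*x^4 + 416*x^3 + 80*x^2 - 1576*x - 1120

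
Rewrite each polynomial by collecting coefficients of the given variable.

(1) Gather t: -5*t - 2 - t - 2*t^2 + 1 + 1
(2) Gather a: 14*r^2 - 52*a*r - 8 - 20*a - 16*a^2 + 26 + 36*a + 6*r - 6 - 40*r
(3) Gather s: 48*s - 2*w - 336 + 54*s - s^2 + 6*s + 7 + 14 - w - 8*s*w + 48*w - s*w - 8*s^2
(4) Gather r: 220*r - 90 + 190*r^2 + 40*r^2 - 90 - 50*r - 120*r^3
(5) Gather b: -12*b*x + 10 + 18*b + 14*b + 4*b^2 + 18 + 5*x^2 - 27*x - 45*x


(1) = -2*t^2 - 6*t
(2) = -16*a^2 + a*(16 - 52*r) + 14*r^2 - 34*r + 12
(3) = -9*s^2 + s*(108 - 9*w) + 45*w - 315
(4) = -120*r^3 + 230*r^2 + 170*r - 180
(5) = 4*b^2 + b*(32 - 12*x) + 5*x^2 - 72*x + 28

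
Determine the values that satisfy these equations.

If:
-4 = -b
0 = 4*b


Then:
No Solution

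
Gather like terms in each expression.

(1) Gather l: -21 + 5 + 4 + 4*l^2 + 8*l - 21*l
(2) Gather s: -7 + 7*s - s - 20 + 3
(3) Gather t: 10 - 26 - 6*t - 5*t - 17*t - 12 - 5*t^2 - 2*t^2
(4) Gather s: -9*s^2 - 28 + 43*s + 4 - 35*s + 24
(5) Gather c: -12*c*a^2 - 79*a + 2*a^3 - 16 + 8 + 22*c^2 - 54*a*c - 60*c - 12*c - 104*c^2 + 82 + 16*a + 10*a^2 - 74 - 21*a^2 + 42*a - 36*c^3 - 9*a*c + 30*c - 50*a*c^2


(1) = 4*l^2 - 13*l - 12
(2) = 6*s - 24
(3) = -7*t^2 - 28*t - 28
(4) = -9*s^2 + 8*s
(5) = 2*a^3 - 11*a^2 - 21*a - 36*c^3 + c^2*(-50*a - 82) + c*(-12*a^2 - 63*a - 42)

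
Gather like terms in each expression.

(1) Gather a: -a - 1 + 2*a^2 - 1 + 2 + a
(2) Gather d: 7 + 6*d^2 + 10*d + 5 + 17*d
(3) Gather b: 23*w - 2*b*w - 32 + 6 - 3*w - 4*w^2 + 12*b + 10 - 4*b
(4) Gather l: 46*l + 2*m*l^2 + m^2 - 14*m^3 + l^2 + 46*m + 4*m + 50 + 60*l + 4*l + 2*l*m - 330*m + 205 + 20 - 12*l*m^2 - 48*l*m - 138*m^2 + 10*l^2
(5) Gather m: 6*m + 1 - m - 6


(1) = 2*a^2
(2) = 6*d^2 + 27*d + 12
(3) = b*(8 - 2*w) - 4*w^2 + 20*w - 16
(4) = l^2*(2*m + 11) + l*(-12*m^2 - 46*m + 110) - 14*m^3 - 137*m^2 - 280*m + 275
(5) = 5*m - 5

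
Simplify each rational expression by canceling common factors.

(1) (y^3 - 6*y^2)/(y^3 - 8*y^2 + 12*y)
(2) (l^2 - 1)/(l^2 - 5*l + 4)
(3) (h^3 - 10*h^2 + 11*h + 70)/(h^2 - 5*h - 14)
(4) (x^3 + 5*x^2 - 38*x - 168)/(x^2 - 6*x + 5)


(1) = y/(y - 2)
(2) = (l + 1)/(l - 4)
(3) = h - 5
(4) = (x^3 + 5*x^2 - 38*x - 168)/(x^2 - 6*x + 5)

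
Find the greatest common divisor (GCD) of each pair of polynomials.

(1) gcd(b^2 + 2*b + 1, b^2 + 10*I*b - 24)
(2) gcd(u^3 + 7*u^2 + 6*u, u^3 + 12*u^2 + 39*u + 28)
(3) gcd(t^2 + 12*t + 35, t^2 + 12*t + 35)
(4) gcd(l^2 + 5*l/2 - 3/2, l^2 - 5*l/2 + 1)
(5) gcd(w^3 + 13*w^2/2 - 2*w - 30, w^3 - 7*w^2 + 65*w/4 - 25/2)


(1) = 1
(2) = gcd(u*(u + 1)*(u + 6), (u + 1)*(u + 4)*(u + 7)) = u + 1
(3) = gcd((t + 5)*(t + 7), (t + 5)*(t + 7)) = t^2 + 12*t + 35
(4) = l - 1/2
(5) = w - 2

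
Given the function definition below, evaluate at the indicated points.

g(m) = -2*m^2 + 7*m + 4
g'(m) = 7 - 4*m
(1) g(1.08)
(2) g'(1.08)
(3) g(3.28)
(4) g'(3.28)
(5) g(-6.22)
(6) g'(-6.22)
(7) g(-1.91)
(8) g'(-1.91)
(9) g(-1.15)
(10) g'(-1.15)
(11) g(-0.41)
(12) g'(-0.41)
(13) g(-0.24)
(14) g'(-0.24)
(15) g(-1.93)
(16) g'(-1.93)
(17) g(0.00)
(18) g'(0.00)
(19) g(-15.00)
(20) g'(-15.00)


(1) = 9.23
(2) = 2.68
(3) = 5.44
(4) = -6.12
(5) = -116.92
(6) = 31.88
(7) = -16.67
(8) = 14.64
(9) = -6.69
(10) = 11.60
(11) = 0.79
(12) = 8.64
(13) = 2.20
(14) = 7.96
(15) = -16.96
(16) = 14.72
(17) = 4.00
(18) = 7.00
(19) = -551.00
(20) = 67.00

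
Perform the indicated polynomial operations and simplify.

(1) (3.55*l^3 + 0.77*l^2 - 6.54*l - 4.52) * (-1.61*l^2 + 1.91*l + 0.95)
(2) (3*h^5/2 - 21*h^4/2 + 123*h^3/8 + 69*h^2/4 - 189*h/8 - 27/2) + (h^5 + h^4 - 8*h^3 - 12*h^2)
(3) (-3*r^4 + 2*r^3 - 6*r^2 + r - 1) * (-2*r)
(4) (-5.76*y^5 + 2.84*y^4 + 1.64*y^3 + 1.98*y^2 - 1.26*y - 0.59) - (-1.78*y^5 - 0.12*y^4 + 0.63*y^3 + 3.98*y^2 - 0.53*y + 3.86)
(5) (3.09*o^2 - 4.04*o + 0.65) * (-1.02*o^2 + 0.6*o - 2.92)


(1) = -5.7155*l^5 + 5.5408*l^4 + 15.3726*l^3 - 4.4827*l^2 - 14.8462*l - 4.294
(2) = 5*h^5/2 - 19*h^4/2 + 59*h^3/8 + 21*h^2/4 - 189*h/8 - 27/2
(3) = 6*r^5 - 4*r^4 + 12*r^3 - 2*r^2 + 2*r
(4) = -3.98*y^5 + 2.96*y^4 + 1.01*y^3 - 2.0*y^2 - 0.73*y - 4.45
(5) = -3.1518*o^4 + 5.9748*o^3 - 12.1098*o^2 + 12.1868*o - 1.898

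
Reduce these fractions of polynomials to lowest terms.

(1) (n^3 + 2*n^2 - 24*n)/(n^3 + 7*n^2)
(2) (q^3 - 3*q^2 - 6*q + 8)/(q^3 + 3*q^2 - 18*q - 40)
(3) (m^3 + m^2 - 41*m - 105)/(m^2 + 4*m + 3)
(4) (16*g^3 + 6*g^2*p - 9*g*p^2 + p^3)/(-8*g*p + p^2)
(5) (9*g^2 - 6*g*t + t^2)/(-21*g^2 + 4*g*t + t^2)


(1) = (n^2 + 2*n - 24)/(n^2 + 7*n)
(2) = (q - 1)/(q + 5)
(3) = (m^2 - 2*m - 35)/(m + 1)
(4) = (-2*g^2 - g*p + p^2)/p
(5) = (-3*g + t)/(7*g + t)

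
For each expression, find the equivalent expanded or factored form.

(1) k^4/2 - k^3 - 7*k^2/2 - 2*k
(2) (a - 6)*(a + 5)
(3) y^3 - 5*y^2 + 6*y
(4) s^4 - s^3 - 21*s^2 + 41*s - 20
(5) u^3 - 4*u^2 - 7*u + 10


(1) = k*(k/2 + 1/2)*(k - 4)*(k + 1)
(2) = a^2 - a - 30
(3) = y*(y - 3)*(y - 2)
(4) = (s - 4)*(s - 1)^2*(s + 5)
(5) = (u - 5)*(u - 1)*(u + 2)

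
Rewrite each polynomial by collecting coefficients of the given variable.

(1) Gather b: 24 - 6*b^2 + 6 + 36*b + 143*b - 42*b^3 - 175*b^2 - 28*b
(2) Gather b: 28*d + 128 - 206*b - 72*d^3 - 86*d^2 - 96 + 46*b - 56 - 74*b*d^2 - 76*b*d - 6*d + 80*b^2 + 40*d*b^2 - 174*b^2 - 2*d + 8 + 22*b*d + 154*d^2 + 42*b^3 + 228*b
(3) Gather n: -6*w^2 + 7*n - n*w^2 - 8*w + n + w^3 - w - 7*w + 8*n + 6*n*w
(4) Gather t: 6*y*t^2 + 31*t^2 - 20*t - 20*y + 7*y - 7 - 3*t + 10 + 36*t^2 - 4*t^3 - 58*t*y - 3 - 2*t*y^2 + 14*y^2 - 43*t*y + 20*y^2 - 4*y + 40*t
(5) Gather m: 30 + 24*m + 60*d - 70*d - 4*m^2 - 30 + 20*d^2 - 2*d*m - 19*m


(1) = -42*b^3 - 181*b^2 + 151*b + 30
(2) = 42*b^3 + b^2*(40*d - 94) + b*(-74*d^2 - 54*d + 68) - 72*d^3 + 68*d^2 + 20*d - 16
(3) = n*(-w^2 + 6*w + 16) + w^3 - 6*w^2 - 16*w
(4) = -4*t^3 + t^2*(6*y + 67) + t*(-2*y^2 - 101*y + 17) + 34*y^2 - 17*y
(5) = 20*d^2 - 10*d - 4*m^2 + m*(5 - 2*d)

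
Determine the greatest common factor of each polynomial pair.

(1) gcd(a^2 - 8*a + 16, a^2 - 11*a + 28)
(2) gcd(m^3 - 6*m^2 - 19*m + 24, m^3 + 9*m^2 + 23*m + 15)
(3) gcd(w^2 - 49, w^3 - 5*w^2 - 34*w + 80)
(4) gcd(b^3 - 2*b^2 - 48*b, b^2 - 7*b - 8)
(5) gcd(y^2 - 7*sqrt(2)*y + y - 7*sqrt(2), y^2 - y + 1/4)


(1) = a - 4
(2) = gcd((m - 8)*(m - 1)*(m + 3), (m + 1)*(m + 3)*(m + 5)) = m + 3
(3) = 1
(4) = gcd(b*(b - 8)*(b + 6), (b - 8)*(b + 1)) = b - 8
(5) = gcd((y + 1)*(y - 7*sqrt(2)), (y - 1/2)^2) = 1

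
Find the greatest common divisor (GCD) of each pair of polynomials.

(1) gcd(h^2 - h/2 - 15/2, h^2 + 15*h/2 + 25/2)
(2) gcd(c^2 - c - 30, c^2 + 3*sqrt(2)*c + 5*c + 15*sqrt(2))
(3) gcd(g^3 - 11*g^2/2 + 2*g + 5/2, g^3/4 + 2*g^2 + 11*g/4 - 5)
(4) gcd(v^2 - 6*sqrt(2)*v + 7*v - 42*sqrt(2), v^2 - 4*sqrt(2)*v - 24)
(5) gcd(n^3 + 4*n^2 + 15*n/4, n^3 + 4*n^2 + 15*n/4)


(1) = gcd((h - 3)*(h + 5/2), (h + 5/2)*(h + 5)) = h + 5/2
(2) = gcd((c - 6)*(c + 5), (c + 5)*(c + 3*sqrt(2))) = c + 5
(3) = g - 1
(4) = v - 6*sqrt(2)
(5) = n^3 + 4*n^2 + 15*n/4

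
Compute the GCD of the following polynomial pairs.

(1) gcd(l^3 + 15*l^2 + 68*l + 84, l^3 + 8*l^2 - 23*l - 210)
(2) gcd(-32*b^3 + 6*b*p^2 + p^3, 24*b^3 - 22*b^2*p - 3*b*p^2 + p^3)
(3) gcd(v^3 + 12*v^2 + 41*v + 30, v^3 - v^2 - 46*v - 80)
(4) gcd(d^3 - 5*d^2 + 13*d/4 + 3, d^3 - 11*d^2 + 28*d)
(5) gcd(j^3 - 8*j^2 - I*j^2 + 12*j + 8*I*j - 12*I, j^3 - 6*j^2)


(1) = l^2 + 13*l + 42
(2) = 4*b + p
(3) = v + 5
(4) = d - 4
(5) = j - 6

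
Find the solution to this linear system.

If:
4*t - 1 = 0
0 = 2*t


Then:
No Solution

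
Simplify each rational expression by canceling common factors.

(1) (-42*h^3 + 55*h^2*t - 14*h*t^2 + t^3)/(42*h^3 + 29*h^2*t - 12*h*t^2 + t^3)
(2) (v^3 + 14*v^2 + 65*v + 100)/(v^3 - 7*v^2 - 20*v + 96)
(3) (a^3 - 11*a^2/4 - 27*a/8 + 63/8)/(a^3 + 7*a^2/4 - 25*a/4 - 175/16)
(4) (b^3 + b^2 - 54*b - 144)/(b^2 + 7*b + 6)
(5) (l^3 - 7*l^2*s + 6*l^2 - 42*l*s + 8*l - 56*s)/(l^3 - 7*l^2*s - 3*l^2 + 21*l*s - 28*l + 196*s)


(1) = (-h + t)/(h + t)
(2) = (v^2 + 10*v + 25)/(v^2 - 11*v + 24)
(3) = (4*a^2 - 18*a + 18)/(4*a^2 - 25)
(4) = (b^2 - 5*b - 24)/(b + 1)
(5) = (l + 2)/(l - 7)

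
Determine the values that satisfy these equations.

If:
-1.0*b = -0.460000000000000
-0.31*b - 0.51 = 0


Then:
No Solution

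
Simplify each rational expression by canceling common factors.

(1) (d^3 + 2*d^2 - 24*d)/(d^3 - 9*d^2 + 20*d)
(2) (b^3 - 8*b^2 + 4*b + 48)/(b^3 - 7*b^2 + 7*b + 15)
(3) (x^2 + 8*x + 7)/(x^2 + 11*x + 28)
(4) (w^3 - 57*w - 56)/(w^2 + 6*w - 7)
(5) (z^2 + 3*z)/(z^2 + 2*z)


(1) = (d + 6)/(d - 5)
(2) = (b^3 - 8*b^2 + 4*b + 48)/(b^3 - 7*b^2 + 7*b + 15)
(3) = (x + 1)/(x + 4)
(4) = (w^2 - 7*w - 8)/(w - 1)
(5) = (z + 3)/(z + 2)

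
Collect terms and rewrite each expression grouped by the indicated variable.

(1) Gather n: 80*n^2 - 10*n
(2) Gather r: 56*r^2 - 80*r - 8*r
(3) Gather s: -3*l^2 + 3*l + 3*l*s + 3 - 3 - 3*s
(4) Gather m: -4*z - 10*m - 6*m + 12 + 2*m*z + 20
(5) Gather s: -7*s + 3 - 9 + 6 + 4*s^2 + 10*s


(1) = 80*n^2 - 10*n
(2) = 56*r^2 - 88*r
(3) = -3*l^2 + 3*l + s*(3*l - 3)
(4) = m*(2*z - 16) - 4*z + 32
(5) = 4*s^2 + 3*s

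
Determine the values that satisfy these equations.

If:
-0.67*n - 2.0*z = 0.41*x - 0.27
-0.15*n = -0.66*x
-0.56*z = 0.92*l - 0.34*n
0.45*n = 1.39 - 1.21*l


Then:
l = 0.68
n = 1.26
x = 0.29
z = -0.35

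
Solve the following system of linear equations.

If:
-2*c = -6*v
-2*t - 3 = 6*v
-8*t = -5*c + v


Then:
c = -18/19
t = -21/38
v = -6/19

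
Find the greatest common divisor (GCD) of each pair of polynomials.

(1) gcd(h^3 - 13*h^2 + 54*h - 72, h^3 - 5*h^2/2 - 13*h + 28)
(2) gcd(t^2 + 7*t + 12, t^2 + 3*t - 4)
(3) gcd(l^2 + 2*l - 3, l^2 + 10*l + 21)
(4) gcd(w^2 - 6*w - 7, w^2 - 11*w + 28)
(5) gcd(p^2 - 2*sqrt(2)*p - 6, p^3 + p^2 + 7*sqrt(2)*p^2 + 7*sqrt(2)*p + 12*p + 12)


(1) = gcd((h - 6)*(h - 4)*(h - 3), (h - 4)*(h - 2)*(h + 7/2)) = h - 4
(2) = t + 4
(3) = gcd((l - 1)*(l + 3), (l + 3)*(l + 7)) = l + 3
(4) = gcd((w - 7)*(w + 1), (w - 7)*(w - 4)) = w - 7
(5) = gcd((p - 3*sqrt(2))*(p + sqrt(2)), (p + 1)*(p + sqrt(2))*(p + 6*sqrt(2))) = p + sqrt(2)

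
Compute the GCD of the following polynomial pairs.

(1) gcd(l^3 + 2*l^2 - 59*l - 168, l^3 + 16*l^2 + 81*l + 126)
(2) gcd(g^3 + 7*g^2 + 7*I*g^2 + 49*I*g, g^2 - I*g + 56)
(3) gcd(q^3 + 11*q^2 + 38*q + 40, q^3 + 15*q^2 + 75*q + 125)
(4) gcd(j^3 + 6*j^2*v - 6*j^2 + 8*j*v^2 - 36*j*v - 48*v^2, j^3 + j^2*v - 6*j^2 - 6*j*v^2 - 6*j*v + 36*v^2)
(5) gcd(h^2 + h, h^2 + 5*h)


(1) = gcd((l - 8)*(l + 3)*(l + 7), (l + 3)*(l + 6)*(l + 7)) = l^2 + 10*l + 21
(2) = gcd(g*(g + 7)*(g + 7*I), (g - 8*I)*(g + 7*I)) = g + 7*I
(3) = gcd((q + 2)*(q + 4)*(q + 5), (q + 5)^3) = q + 5
(4) = j - 6
(5) = h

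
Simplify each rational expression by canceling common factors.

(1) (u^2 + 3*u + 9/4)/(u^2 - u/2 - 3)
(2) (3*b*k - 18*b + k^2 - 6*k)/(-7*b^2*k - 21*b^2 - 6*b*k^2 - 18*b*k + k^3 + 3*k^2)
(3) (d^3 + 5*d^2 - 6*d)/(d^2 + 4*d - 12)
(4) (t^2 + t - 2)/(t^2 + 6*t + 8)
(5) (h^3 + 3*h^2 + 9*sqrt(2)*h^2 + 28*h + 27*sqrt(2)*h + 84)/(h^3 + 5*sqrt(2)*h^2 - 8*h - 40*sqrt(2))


(1) = (2*u + 3)/(2*u - 4)
(2) = (-3*b*k + 18*b - k^2 + 6*k)/(7*b^2*k + 21*b^2 + 6*b*k^2 + 18*b*k - k^3 - 3*k^2)
(3) = (d^2 - d)/(d - 2)
(4) = (t - 1)/(t + 4)
(5) = (h^2 + h*(3 + 7*sqrt(2)) + 21*sqrt(2))/(h^2 + 3*sqrt(2)*h - 20)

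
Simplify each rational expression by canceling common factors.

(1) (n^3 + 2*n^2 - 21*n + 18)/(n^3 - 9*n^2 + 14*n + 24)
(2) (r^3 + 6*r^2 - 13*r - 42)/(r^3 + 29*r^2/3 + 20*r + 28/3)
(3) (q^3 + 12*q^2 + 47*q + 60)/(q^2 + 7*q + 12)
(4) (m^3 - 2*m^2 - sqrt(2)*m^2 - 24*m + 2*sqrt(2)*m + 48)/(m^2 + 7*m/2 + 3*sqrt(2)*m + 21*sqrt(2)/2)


(1) = (n^3 + 2*n^2 - 21*n + 18)/(n^3 - 9*n^2 + 14*n + 24)
(2) = (3*r - 9)/(3*r + 2)
(3) = q + 5
(4) = (2*m^2 + m*(-8*sqrt(2) - 4) + 16*sqrt(2))/(2*m + 7)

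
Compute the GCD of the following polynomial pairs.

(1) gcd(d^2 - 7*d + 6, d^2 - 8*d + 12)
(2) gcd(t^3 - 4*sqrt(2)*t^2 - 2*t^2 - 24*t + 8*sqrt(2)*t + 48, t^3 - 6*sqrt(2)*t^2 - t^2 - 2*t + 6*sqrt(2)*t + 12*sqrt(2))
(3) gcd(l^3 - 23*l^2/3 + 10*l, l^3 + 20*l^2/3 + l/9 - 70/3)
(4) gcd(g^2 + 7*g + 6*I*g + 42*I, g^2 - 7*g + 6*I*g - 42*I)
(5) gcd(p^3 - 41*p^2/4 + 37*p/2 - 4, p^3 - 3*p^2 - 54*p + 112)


(1) = gcd((d - 6)*(d - 1), (d - 6)*(d - 2)) = d - 6
(2) = t^2 + t*(-6*sqrt(2) - 2) + 12*sqrt(2)
(3) = l - 5/3
(4) = gcd((g + 7)*(g + 6*I), (g - 7)*(g + 6*I)) = g + 6*I
(5) = p^2 - 10*p + 16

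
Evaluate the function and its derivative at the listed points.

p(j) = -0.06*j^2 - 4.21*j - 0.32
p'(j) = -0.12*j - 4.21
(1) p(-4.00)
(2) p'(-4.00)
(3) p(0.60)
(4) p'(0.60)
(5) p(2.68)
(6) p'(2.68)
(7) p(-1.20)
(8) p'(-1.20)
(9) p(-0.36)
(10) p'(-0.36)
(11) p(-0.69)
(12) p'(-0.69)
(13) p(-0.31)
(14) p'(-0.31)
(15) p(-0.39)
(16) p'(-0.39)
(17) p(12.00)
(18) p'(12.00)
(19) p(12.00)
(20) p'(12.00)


(1) = 15.56
(2) = -3.73
(3) = -2.87
(4) = -4.28
(5) = -12.03
(6) = -4.53
(7) = 4.65
(8) = -4.07
(9) = 1.19
(10) = -4.17
(11) = 2.56
(12) = -4.13
(13) = 0.98
(14) = -4.17
(15) = 1.31
(16) = -4.16
(17) = -59.48
(18) = -5.65
(19) = -59.48
(20) = -5.65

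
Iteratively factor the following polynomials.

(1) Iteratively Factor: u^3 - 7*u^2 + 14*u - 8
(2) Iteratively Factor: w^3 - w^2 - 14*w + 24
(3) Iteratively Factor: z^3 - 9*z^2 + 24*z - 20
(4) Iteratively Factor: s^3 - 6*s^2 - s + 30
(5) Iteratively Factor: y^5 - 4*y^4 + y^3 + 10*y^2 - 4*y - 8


(1) = (u - 2)*(u^2 - 5*u + 4) = (u - 2)*(u - 1)*(u - 4)
(2) = (w - 3)*(w^2 + 2*w - 8) = (w - 3)*(w + 4)*(w - 2)
(3) = (z - 5)*(z^2 - 4*z + 4) = (z - 5)*(z - 2)*(z - 2)
(4) = (s + 2)*(s^2 - 8*s + 15) = (s - 5)*(s + 2)*(s - 3)
(5) = (y + 1)*(y^4 - 5*y^3 + 6*y^2 + 4*y - 8) = (y - 2)*(y + 1)*(y^3 - 3*y^2 + 4) = (y - 2)^2*(y + 1)*(y^2 - y - 2) = (y - 2)^2*(y + 1)^2*(y - 2)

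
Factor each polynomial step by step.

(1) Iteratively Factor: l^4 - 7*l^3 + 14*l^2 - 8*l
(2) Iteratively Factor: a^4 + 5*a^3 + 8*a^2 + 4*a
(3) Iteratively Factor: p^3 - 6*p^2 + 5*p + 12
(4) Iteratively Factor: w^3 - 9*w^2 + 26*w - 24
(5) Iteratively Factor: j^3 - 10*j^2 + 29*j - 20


(1) = (l - 1)*(l^3 - 6*l^2 + 8*l) = (l - 2)*(l - 1)*(l^2 - 4*l) = l*(l - 2)*(l - 1)*(l - 4)
(2) = (a + 1)*(a^3 + 4*a^2 + 4*a) = a*(a + 1)*(a^2 + 4*a + 4) = a*(a + 1)*(a + 2)*(a + 2)
(3) = (p + 1)*(p^2 - 7*p + 12) = (p - 4)*(p + 1)*(p - 3)
(4) = (w - 2)*(w^2 - 7*w + 12) = (w - 4)*(w - 2)*(w - 3)
(5) = (j - 1)*(j^2 - 9*j + 20) = (j - 5)*(j - 1)*(j - 4)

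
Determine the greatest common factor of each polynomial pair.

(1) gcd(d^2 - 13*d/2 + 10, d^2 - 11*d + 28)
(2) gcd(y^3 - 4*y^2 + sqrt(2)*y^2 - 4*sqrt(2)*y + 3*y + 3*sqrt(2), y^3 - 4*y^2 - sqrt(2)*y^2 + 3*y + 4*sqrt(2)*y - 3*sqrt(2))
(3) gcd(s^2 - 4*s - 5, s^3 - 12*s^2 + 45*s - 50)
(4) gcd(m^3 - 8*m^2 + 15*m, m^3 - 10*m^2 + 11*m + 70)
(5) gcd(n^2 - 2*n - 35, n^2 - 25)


(1) = gcd((d - 4)*(d - 5/2), (d - 7)*(d - 4)) = d - 4
(2) = y^2 - 4*y + 3
(3) = gcd((s - 5)*(s + 1), (s - 5)^2*(s - 2)) = s - 5
(4) = gcd(m*(m - 5)*(m - 3), (m - 7)*(m - 5)*(m + 2)) = m - 5
(5) = gcd((n - 7)*(n + 5), (n - 5)*(n + 5)) = n + 5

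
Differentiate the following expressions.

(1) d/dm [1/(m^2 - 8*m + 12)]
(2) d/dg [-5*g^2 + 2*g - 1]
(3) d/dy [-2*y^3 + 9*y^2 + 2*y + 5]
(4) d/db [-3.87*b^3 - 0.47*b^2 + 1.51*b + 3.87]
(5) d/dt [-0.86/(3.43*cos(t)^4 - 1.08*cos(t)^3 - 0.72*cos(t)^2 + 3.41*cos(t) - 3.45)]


(1) = 2*(4 - m)/(m^2 - 8*m + 12)^2
(2) = 2 - 10*g
(3) = -6*y^2 + 18*y + 2
(4) = -11.61*b^2 - 0.94*b + 1.51
(5) = (-11.7992*cos(t)^3 + 2.7864*cos(t)^2 + 1.2384*cos(t) - 2.9326)*sin(t)/(-3.43*cos(t)^4 + 1.08*cos(t)^3 + 0.72*cos(t)^2 - 3.41*cos(t) + 3.45)^2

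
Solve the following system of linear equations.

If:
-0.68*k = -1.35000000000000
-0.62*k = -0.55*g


Then:
g = 2.24
k = 1.99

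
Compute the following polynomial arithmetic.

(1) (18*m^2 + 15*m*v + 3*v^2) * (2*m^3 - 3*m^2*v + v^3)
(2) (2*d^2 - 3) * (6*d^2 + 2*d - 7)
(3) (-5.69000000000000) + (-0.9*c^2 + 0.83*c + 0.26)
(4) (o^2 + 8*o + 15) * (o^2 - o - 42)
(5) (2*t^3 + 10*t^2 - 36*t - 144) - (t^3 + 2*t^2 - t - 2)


(1) = 36*m^5 - 24*m^4*v - 39*m^3*v^2 + 9*m^2*v^3 + 15*m*v^4 + 3*v^5
(2) = 12*d^4 + 4*d^3 - 32*d^2 - 6*d + 21
(3) = -0.9*c^2 + 0.83*c - 5.43
(4) = o^4 + 7*o^3 - 35*o^2 - 351*o - 630
(5) = t^3 + 8*t^2 - 35*t - 142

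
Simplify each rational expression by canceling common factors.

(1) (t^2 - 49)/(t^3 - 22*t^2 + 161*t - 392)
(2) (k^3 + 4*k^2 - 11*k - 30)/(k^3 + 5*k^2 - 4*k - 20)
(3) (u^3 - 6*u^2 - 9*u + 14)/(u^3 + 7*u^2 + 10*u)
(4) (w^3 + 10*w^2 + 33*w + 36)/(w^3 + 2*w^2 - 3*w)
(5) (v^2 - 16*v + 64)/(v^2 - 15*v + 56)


(1) = (t + 7)/(t^2 - 15*t + 56)
(2) = (k - 3)/(k - 2)
(3) = (u^2 - 8*u + 7)/(u^2 + 5*u)
(4) = (w^2 + 7*w + 12)/(w^2 - w)
(5) = (v - 8)/(v - 7)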